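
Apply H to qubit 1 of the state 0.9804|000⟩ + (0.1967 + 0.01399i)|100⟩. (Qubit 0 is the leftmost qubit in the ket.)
0.6932|000⟩ + 0.6932|010⟩ + (0.1391 + 0.009892i)|100⟩ + (0.1391 + 0.009892i)|110⟩

H on qubit 1 mixes each pair of kets that differ only in qubit 1: amplitudes (a, b) of (|…0…⟩, |…1…⟩) become ((a + b)/√2, (a − b)/√2). Kets absent from the input have amplitude 0.
(|000⟩, |010⟩): (a, b) = (0.9804, 0) → (0.6932, 0.6932)
(|100⟩, |110⟩): (a, b) = ((0.1967 + 0.01399i), 0) → ((0.1391 + 0.009892i), (0.1391 + 0.009892i))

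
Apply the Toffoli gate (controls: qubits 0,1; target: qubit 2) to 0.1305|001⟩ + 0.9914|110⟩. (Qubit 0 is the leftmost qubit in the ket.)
0.1305|001⟩ + 0.9914|111⟩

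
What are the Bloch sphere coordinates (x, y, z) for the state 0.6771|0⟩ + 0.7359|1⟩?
(0.9966, 0, -0.08308)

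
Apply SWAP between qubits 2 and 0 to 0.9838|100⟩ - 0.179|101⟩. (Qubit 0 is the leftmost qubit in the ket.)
0.9838|001⟩ - 0.179|101⟩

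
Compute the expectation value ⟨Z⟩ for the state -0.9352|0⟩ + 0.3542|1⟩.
0.7491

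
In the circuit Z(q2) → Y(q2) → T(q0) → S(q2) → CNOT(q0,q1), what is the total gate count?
5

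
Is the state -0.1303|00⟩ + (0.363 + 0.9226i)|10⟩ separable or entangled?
Separable

Writing the state as a|00⟩ + b|01⟩ + c|10⟩ + d|11⟩, it is a product state iff ad − bc = 0.
Here (a, b, c, d) = (-0.1303, 0, (0.363 + 0.9226i), 0): ad − bc = (-0.1303)(0) − (0)(0.363 + 0.9226i) = 0, so the state is separable.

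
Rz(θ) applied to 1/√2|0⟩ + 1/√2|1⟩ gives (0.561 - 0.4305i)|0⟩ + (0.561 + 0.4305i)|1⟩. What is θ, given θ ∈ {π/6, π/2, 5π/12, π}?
5π/12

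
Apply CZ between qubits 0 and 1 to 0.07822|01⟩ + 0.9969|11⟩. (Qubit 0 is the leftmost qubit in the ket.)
0.07822|01⟩ - 0.9969|11⟩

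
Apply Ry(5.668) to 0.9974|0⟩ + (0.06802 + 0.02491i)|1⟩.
(-0.9712 - 0.007542i)|0⟩ + (0.2372 - 0.02374i)|1⟩

Ry(5.668) = [[cos(θ/2), −sin(θ/2)], [sin(θ/2), cos(θ/2)]]; θ = 5.668, cos(θ/2) ≈ -0.953065, sin(θ/2) ≈ 0.302765.
With a = amp(|0⟩) = 0.9974 and b = amp(|1⟩) = (0.06802 + 0.02491i):
new amp(|0⟩) = (-0.953065)·a + (-0.302765)·b = (-0.9712 - 0.007542i)
new amp(|1⟩) = (0.302765)·a + (-0.953065)·b = (0.2372 - 0.02374i)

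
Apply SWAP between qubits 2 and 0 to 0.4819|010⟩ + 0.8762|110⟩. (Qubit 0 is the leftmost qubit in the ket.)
0.4819|010⟩ + 0.8762|011⟩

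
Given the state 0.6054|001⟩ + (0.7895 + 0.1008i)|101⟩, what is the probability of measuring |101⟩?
0.6335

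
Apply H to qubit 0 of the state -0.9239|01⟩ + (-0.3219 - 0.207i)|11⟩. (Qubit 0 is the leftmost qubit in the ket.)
(-0.8809 - 0.1464i)|01⟩ + (-0.4257 + 0.1464i)|11⟩

H on qubit 0 mixes each pair of kets that differ only in qubit 0: amplitudes (a, b) of (|…0…⟩, |…1…⟩) become ((a + b)/√2, (a − b)/√2). Kets absent from the input have amplitude 0.
(|01⟩, |11⟩): (a, b) = (-0.9239, (-0.3219 - 0.207i)) → ((-0.8809 - 0.1464i), (-0.4257 + 0.1464i))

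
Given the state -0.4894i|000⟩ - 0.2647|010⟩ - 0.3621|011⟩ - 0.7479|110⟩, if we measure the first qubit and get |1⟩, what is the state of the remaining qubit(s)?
-|10⟩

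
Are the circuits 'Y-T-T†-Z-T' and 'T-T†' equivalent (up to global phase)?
No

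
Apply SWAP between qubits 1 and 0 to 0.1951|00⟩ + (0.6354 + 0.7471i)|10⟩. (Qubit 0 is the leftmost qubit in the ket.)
0.1951|00⟩ + (0.6354 + 0.7471i)|01⟩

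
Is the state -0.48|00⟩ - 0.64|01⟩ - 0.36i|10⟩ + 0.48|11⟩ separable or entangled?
Entangled

Writing the state as a|00⟩ + b|01⟩ + c|10⟩ + d|11⟩, it is a product state iff ad − bc = 0.
Here (a, b, c, d) = (-0.48, -0.64, -0.36i, 0.48): ad − bc = (-0.48)(0.48) − (-0.64)(-0.36i) = (-0.2304 - 0.2304i) ≠ 0, so the state is entangled.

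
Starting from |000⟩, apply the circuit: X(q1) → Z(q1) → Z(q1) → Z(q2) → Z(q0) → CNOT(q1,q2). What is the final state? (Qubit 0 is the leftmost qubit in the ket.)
|011⟩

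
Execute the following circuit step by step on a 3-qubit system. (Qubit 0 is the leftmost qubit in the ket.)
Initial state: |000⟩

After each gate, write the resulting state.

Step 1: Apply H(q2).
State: 1/√2|000⟩ + 1/√2|001⟩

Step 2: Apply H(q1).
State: 1/2|000⟩ + 1/2|001⟩ + 1/2|010⟩ + 1/2|011⟩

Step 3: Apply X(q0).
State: 1/2|100⟩ + 1/2|101⟩ + 1/2|110⟩ + 1/2|111⟩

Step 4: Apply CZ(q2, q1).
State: 1/2|100⟩ + 1/2|101⟩ + 1/2|110⟩ - 1/2|111⟩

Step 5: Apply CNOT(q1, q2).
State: 1/2|100⟩ + 1/2|101⟩ - 1/2|110⟩ + 1/2|111⟩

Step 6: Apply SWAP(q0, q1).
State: 1/2|010⟩ + 1/2|011⟩ - 1/2|110⟩ + 1/2|111⟩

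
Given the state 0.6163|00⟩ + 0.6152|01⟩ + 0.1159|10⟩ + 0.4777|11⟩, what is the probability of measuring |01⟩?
0.3785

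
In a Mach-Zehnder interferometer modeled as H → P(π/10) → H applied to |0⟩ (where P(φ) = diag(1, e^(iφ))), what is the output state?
(0.9755 + 0.1545i)|0⟩ + (0.02447 - 0.1545i)|1⟩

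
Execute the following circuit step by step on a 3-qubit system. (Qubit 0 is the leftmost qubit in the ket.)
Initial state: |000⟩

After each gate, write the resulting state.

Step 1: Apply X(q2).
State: |001⟩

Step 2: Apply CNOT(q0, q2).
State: |001⟩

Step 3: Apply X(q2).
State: |000⟩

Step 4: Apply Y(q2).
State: i|001⟩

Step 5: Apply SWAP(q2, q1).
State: i|010⟩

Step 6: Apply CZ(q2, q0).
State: i|010⟩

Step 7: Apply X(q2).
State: i|011⟩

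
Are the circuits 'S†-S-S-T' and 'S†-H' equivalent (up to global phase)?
No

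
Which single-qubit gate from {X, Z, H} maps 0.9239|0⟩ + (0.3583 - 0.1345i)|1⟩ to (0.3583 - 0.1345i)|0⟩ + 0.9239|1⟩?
X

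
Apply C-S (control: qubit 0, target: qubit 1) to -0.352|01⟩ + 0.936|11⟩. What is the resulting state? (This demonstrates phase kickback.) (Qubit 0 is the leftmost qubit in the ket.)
-0.352|01⟩ + 0.936i|11⟩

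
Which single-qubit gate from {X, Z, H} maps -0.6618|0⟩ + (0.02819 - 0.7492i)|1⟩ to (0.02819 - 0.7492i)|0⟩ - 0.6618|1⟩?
X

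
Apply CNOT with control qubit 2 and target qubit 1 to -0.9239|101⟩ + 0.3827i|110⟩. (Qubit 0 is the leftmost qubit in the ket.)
0.3827i|110⟩ - 0.9239|111⟩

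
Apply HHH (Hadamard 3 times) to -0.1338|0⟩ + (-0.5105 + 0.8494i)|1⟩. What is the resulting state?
(-0.4556 + 0.6006i)|0⟩ + (0.2664 - 0.6006i)|1⟩

H² = I, so H^3 = H: a single Hadamard. With (a, b) = (-0.1338, (-0.5105 + 0.8494i)), H gives ((a + b)/√2, (a − b)/√2) = ((-0.4556 + 0.6006i), (0.2664 - 0.6006i)).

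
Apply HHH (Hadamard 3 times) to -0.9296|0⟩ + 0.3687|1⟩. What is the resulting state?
-0.3966|0⟩ - 0.918|1⟩

H² = I, so H^3 = H: a single Hadamard. With (a, b) = (-0.9296, 0.3687), H gives ((a + b)/√2, (a − b)/√2) = (-0.3966, -0.918).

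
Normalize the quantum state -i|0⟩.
-i|0⟩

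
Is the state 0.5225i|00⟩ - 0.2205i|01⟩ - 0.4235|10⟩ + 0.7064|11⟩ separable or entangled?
Entangled

Writing the state as a|00⟩ + b|01⟩ + c|10⟩ + d|11⟩, it is a product state iff ad − bc = 0.
Here (a, b, c, d) = (0.5225i, -0.2205i, -0.4235, 0.7064): ad − bc = (0.5225i)(0.7064) − (-0.2205i)(-0.4235) = 0.2757i ≠ 0, so the state is entangled.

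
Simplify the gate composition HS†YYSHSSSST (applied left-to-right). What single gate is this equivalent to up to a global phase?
T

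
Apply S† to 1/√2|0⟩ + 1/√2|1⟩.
1/√2|0⟩ - (1/√2)i|1⟩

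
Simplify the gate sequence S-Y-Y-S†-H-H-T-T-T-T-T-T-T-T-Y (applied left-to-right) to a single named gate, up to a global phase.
Y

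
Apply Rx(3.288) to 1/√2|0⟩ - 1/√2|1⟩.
(-0.05172 + 0.7052i)|0⟩ + (0.05172 - 0.7052i)|1⟩

Rx(3.288) = [[cos(θ/2), −i·sin(θ/2)], [−i·sin(θ/2), cos(θ/2)]]; θ = 3.288, cos(θ/2) ≈ -0.0731383, sin(θ/2) ≈ 0.997322.
With a = amp(|0⟩) = 1/√2 and b = amp(|1⟩) = -1/√2:
new amp(|0⟩) = (-0.0731383)·a + (-0.997322i)·b = (-0.05172 + 0.7052i)
new amp(|1⟩) = (-0.997322i)·a + (-0.0731383)·b = (0.05172 - 0.7052i)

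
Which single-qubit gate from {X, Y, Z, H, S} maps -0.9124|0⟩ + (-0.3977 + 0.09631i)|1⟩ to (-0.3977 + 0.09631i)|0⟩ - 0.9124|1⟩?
X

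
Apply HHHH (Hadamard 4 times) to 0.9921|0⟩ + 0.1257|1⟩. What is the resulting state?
0.9921|0⟩ + 0.1257|1⟩

H² = I, so an even number of Hadamards cancels: H^4 = I and the state is unchanged.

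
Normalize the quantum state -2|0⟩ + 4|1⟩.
-1/√5|0⟩ + 0.8944|1⟩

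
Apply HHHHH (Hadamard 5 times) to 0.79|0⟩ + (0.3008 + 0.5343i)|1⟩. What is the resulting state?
(0.7713 + 0.3778i)|0⟩ + (0.3459 - 0.3778i)|1⟩

H² = I, so H^5 = H: a single Hadamard. With (a, b) = (0.79, (0.3008 + 0.5343i)), H gives ((a + b)/√2, (a − b)/√2) = ((0.7713 + 0.3778i), (0.3459 - 0.3778i)).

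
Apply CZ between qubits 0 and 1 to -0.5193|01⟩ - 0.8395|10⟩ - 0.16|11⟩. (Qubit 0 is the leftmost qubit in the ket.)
-0.5193|01⟩ - 0.8395|10⟩ + 0.16|11⟩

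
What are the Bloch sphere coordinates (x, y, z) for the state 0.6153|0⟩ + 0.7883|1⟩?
(0.9701, 0, -0.2428)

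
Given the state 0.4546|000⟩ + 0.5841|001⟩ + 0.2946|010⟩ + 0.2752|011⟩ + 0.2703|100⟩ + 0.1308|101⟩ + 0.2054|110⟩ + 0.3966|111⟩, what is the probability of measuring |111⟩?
0.1573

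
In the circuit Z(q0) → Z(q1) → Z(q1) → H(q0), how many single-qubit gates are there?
4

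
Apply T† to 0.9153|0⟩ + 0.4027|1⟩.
0.9153|0⟩ + (0.2848 - 0.2848i)|1⟩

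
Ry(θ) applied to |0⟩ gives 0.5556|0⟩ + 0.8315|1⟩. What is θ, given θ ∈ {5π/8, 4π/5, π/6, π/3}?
5π/8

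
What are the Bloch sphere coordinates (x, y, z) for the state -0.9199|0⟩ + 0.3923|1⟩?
(-0.7218, 0, 0.6923)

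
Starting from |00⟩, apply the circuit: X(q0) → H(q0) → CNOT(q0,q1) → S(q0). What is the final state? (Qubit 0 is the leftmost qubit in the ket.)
1/√2|00⟩ - (1/√2)i|11⟩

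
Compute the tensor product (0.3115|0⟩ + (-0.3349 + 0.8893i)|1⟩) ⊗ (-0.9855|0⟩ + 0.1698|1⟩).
-0.307|00⟩ + 0.05289|01⟩ + (0.33 - 0.8764i)|10⟩ + (-0.05687 + 0.151i)|11⟩

amp(|b₁b₂…⟩) = product of the factor amplitudes for bits b₁, b₂, …; only kets whose every factor amplitude is nonzero survive.
|00⟩: (0.3115)(-0.9855) = -0.307
|01⟩: (0.3115)(0.1698) = 0.05289
|10⟩: (-0.3349 + 0.8893i)(-0.9855) = (0.33 - 0.8764i)
|11⟩: (-0.3349 + 0.8893i)(0.1698) = (-0.05687 + 0.151i)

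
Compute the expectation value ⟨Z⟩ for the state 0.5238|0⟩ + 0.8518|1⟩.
-0.4512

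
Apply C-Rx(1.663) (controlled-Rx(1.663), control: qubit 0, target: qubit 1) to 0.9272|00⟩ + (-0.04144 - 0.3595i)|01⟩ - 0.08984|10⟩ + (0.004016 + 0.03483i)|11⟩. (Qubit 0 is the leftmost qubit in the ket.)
0.9272|00⟩ + (-0.04144 - 0.3595i)|01⟩ + (-0.03479 - 0.002968i)|10⟩ + (0.002706 + 0.08985i)|11⟩

C-Rx(1.663) leaves the control-|0⟩ kets |00⟩, |01⟩ unchanged and applies Rx(1.663) to qubit 1 on the control-|1⟩ pair (|10⟩, |11⟩).
Rx(1.663) = [[cos(θ/2), −i·sin(θ/2)], [−i·sin(θ/2), cos(θ/2)]]; θ = 1.663, cos(θ/2) ≈ 0.673768, sin(θ/2) ≈ 0.738943.
With a = amp(|10⟩) = -0.08984 and b = amp(|11⟩) = (0.004016 + 0.03483i):
new amp(|10⟩) = (0.673768)·a + (-0.738943i)·b = (-0.03479 - 0.002968i)
new amp(|11⟩) = (-0.738943i)·a + (0.673768)·b = (0.002706 + 0.08985i)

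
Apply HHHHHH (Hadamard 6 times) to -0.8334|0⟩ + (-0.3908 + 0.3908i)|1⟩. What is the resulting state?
-0.8334|0⟩ + (-0.3908 + 0.3908i)|1⟩

H² = I, so an even number of Hadamards cancels: H^6 = I and the state is unchanged.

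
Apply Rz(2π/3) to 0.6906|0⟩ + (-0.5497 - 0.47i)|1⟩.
(0.3453 - 0.5981i)|0⟩ + (0.1322 - 0.7111i)|1⟩

Rz(2π/3) = [[e^(−iθ/2), 0], [0, e^(iθ/2)]] with e^(±iθ/2) = cos(θ/2) ± i·sin(θ/2); θ = 2π/3, cos(θ/2) ≈ 0.5, sin(θ/2) ≈ 0.866025.
With a = amp(|0⟩) = 0.6906 and b = amp(|1⟩) = (-0.5497 - 0.47i):
new amp(|0⟩) = (0.5 - 0.866025i)·a = (0.3453 - 0.5981i)
new amp(|1⟩) = (0.5 + 0.866025i)·b = (0.1322 - 0.7111i)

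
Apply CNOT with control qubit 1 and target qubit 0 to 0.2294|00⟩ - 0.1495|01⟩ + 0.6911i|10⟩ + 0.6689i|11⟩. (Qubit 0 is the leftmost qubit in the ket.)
0.2294|00⟩ + 0.6689i|01⟩ + 0.6911i|10⟩ - 0.1495|11⟩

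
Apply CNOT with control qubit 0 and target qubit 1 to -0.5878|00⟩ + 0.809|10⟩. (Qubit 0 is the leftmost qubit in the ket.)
-0.5878|00⟩ + 0.809|11⟩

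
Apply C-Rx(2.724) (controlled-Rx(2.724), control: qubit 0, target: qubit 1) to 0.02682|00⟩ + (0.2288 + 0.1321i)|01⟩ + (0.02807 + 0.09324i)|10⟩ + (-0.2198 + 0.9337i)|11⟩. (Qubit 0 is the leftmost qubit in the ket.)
0.02682|00⟩ + (0.2288 + 0.1321i)|01⟩ + (0.9192 + 0.2344i)|10⟩ + (0.04565 + 0.1661i)|11⟩

C-Rx(2.724) leaves the control-|0⟩ kets |00⟩, |01⟩ unchanged and applies Rx(2.724) to qubit 1 on the control-|1⟩ pair (|10⟩, |11⟩).
Rx(2.724) = [[cos(θ/2), −i·sin(θ/2)], [−i·sin(θ/2), cos(θ/2)]]; θ = 2.724, cos(θ/2) ≈ 0.207283, sin(θ/2) ≈ 0.978281.
With a = amp(|10⟩) = (0.02807 + 0.09324i) and b = amp(|11⟩) = (-0.2198 + 0.9337i):
new amp(|10⟩) = (0.207283)·a + (-0.978281i)·b = (0.9192 + 0.2344i)
new amp(|11⟩) = (-0.978281i)·a + (0.207283)·b = (0.04565 + 0.1661i)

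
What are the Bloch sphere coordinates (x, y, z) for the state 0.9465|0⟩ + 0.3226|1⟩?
(0.6107, 0, 0.7918)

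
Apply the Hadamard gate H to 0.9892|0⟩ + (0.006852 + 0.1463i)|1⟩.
(0.7043 + 0.1034i)|0⟩ + (0.6946 - 0.1034i)|1⟩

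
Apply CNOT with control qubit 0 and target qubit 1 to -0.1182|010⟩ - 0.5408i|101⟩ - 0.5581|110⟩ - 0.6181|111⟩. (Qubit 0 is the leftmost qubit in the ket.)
-0.1182|010⟩ - 0.5581|100⟩ - 0.6181|101⟩ - 0.5408i|111⟩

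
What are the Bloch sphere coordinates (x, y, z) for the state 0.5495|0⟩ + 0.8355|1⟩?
(0.9182, 0, -0.3961)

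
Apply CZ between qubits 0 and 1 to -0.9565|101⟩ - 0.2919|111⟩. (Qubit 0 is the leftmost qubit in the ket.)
-0.9565|101⟩ + 0.2919|111⟩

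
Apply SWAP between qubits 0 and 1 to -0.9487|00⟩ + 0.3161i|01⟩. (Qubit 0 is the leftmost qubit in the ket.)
-0.9487|00⟩ + 0.3161i|10⟩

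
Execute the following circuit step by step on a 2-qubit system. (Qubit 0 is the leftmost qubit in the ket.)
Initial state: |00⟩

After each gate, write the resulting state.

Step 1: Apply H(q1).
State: 1/√2|00⟩ + 1/√2|01⟩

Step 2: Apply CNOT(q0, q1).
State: 1/√2|00⟩ + 1/√2|01⟩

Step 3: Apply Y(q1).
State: -(1/√2)i|00⟩ + (1/√2)i|01⟩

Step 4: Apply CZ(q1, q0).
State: -(1/√2)i|00⟩ + (1/√2)i|01⟩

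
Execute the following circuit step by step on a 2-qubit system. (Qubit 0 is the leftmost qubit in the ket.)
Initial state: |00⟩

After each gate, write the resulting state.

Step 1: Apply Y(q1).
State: i|01⟩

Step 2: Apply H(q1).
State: (1/√2)i|00⟩ - (1/√2)i|01⟩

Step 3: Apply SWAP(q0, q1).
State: (1/√2)i|00⟩ - (1/√2)i|10⟩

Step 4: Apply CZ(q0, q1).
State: (1/√2)i|00⟩ - (1/√2)i|10⟩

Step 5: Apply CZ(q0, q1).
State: (1/√2)i|00⟩ - (1/√2)i|10⟩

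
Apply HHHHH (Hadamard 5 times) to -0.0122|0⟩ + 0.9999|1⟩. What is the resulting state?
0.6984|0⟩ - 0.7157|1⟩

H² = I, so H^5 = H: a single Hadamard. With (a, b) = (-0.0122, 0.9999), H gives ((a + b)/√2, (a − b)/√2) = (0.6984, -0.7157).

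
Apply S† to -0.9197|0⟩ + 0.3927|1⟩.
-0.9197|0⟩ - 0.3927i|1⟩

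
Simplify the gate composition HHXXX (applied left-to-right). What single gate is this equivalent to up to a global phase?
X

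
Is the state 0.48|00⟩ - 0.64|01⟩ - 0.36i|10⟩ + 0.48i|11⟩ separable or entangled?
Separable

Writing the state as a|00⟩ + b|01⟩ + c|10⟩ + d|11⟩, it is a product state iff ad − bc = 0.
Here (a, b, c, d) = (0.48, -0.64, -0.36i, 0.48i): ad − bc = (0.48)(0.48i) − (-0.64)(-0.36i) = 0, so the state is separable.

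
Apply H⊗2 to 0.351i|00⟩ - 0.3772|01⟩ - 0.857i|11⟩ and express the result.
(-0.1886 - 0.253i)|00⟩ + (0.1886 + 0.604i)|01⟩ + (-0.1886 + 0.604i)|10⟩ + (0.1886 - 0.253i)|11⟩

H⊗2 gives amp(|y⟩) = (1/2) Σ_x (−1)^(x·y) amp(|x⟩), where x·y is the number of positions in which both x and y have a 1.
|00⟩: (0.351i - 0.3772 - 0.857i)/2 = (-0.1886 - 0.253i)
|01⟩: (0.351i + 0.3772 + 0.857i)/2 = (0.1886 + 0.604i)
|10⟩: (0.351i - 0.3772 + 0.857i)/2 = (-0.1886 + 0.604i)
|11⟩: (0.351i + 0.3772 - 0.857i)/2 = (0.1886 - 0.253i)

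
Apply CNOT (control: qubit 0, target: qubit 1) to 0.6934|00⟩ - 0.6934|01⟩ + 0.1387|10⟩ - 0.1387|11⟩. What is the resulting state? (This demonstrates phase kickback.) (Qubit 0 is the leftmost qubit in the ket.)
0.6934|00⟩ - 0.6934|01⟩ - 0.1387|10⟩ + 0.1387|11⟩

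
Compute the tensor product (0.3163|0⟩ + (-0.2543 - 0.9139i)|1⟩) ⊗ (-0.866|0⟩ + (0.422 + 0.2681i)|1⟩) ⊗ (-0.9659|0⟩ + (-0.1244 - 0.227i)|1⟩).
0.2646|000⟩ + (0.03408 + 0.06218i)|001⟩ + (-0.1289 - 0.08191i)|010⟩ + (0.002645 - 0.04085i)|011⟩ + (-0.2127 - 0.7644i)|100⟩ + (0.1523 - 0.1484i)|101⟩ + (-0.133 + 0.4384i)|110⟩ + (-0.1202 + 0.0252i)|111⟩

amp(|b₁b₂…⟩) = product of the factor amplitudes for bits b₁, b₂, …; only kets whose every factor amplitude is nonzero survive.
|000⟩: (0.3163)(-0.866)(-0.9659) = 0.2646
|001⟩: (0.3163)(-0.866)(-0.1244 - 0.227i) = (0.03408 + 0.06218i)
|010⟩: (0.3163)(0.422 + 0.2681i)(-0.9659) = (-0.1289 - 0.08191i)
|011⟩: (0.3163)(0.422 + 0.2681i)(-0.1244 - 0.227i) = (0.002645 - 0.04085i)
|100⟩: (-0.2543 - 0.9139i)(-0.866)(-0.9659) = (-0.2127 - 0.7644i)
|101⟩: (-0.2543 - 0.9139i)(-0.866)(-0.1244 - 0.227i) = (0.1523 - 0.1484i)
|110⟩: (-0.2543 - 0.9139i)(0.422 + 0.2681i)(-0.9659) = (-0.133 + 0.4384i)
|111⟩: (-0.2543 - 0.9139i)(0.422 + 0.2681i)(-0.1244 - 0.227i) = (-0.1202 + 0.0252i)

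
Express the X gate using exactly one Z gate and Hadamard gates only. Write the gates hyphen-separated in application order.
H-Z-H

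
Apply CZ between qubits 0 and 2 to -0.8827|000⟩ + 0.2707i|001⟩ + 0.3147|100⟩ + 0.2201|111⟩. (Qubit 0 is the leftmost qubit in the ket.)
-0.8827|000⟩ + 0.2707i|001⟩ + 0.3147|100⟩ - 0.2201|111⟩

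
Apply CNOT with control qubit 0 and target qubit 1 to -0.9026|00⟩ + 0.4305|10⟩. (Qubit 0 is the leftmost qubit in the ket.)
-0.9026|00⟩ + 0.4305|11⟩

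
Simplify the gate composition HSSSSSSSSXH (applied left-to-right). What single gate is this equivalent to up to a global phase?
Z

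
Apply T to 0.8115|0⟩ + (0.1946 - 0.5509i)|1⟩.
0.8115|0⟩ + (0.5271 - 0.2519i)|1⟩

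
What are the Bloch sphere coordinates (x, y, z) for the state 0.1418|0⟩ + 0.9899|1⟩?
(0.2807, 0, -0.9598)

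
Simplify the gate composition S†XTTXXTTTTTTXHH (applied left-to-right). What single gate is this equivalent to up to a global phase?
S†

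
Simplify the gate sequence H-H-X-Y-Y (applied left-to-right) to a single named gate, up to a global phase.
X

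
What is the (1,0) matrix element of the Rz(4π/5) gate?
0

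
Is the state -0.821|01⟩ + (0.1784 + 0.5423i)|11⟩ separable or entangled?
Separable

Writing the state as a|00⟩ + b|01⟩ + c|10⟩ + d|11⟩, it is a product state iff ad − bc = 0.
Here (a, b, c, d) = (0, -0.821, 0, (0.1784 + 0.5423i)): ad − bc = (0)(0.1784 + 0.5423i) − (-0.821)(0) = 0, so the state is separable.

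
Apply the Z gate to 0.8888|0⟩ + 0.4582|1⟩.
0.8888|0⟩ - 0.4582|1⟩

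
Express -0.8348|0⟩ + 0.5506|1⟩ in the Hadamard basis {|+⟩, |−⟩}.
-0.201|+⟩ - 0.9796|−⟩

With |ψ⟩ = α|0⟩ + β|1⟩, the Hadamard-basis coefficients are ⟨+|ψ⟩ = (α + β)/√2 and ⟨−|ψ⟩ = (α − β)/√2.
Here α = -0.8348, β = 0.5506: (α + β)/√2 = -0.201, (α − β)/√2 = -0.9796.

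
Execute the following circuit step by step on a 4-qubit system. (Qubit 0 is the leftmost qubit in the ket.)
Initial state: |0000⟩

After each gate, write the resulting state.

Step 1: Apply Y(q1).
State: i|0100⟩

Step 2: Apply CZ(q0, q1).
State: i|0100⟩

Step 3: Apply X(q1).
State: i|0000⟩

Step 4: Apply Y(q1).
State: -|0100⟩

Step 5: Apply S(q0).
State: -|0100⟩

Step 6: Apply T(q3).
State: -|0100⟩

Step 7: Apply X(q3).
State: -|0101⟩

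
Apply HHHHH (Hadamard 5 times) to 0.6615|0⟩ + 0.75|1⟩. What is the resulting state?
0.9981|0⟩ - 0.06258|1⟩

H² = I, so H^5 = H: a single Hadamard. With (a, b) = (0.6615, 0.75), H gives ((a + b)/√2, (a − b)/√2) = (0.9981, -0.06258).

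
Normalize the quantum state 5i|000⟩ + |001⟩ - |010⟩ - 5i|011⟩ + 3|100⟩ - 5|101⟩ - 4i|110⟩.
0.4951i|000⟩ + 0.09901|001⟩ - 0.09901|010⟩ - 0.4951i|011⟩ + 0.297|100⟩ - 0.4951|101⟩ - 0.3961i|110⟩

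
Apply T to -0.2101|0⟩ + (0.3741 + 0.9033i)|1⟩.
-0.2101|0⟩ + (-0.3742 + 0.9033i)|1⟩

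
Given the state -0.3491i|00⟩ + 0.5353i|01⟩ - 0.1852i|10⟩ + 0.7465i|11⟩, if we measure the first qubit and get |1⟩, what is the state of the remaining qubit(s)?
-0.2408i|0⟩ + 0.9706i|1⟩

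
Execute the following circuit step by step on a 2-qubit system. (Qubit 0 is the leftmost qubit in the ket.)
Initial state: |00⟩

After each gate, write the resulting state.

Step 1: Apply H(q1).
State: 1/√2|00⟩ + 1/√2|01⟩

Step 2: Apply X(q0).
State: 1/√2|10⟩ + 1/√2|11⟩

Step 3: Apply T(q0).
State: (1/2 + (1/2)i)|10⟩ + (1/2 + (1/2)i)|11⟩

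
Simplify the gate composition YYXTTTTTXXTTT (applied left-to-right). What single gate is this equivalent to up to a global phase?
X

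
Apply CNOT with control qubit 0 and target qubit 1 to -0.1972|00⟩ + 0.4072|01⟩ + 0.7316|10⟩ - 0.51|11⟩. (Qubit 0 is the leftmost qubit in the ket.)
-0.1972|00⟩ + 0.4072|01⟩ - 0.51|10⟩ + 0.7316|11⟩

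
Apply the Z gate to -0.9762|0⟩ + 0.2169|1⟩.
-0.9762|0⟩ - 0.2169|1⟩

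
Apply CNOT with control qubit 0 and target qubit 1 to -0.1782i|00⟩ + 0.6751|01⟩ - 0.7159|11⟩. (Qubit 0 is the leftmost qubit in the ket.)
-0.1782i|00⟩ + 0.6751|01⟩ - 0.7159|10⟩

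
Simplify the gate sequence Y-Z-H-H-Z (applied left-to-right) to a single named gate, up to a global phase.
Y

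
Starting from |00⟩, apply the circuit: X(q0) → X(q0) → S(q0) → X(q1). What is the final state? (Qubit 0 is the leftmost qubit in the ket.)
|01⟩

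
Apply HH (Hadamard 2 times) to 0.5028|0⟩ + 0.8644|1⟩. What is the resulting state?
0.5028|0⟩ + 0.8644|1⟩

H² = I, so an even number of Hadamards cancels: H^2 = I and the state is unchanged.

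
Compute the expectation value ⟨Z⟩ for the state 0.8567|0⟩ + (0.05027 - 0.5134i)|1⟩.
0.4678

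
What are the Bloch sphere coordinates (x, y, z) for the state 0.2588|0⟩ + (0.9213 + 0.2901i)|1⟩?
(0.4769, 0.1502, -0.866)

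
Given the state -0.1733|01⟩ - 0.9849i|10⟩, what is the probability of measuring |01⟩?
0.03003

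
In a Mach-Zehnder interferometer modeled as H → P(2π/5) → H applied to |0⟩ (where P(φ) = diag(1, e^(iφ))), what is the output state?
(0.6545 + 0.4755i)|0⟩ + (0.3455 - 0.4755i)|1⟩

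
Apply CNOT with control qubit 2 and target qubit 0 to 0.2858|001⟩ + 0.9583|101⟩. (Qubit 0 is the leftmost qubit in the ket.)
0.9583|001⟩ + 0.2858|101⟩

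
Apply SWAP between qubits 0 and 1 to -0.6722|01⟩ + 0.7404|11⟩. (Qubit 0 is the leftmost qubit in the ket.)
-0.6722|10⟩ + 0.7404|11⟩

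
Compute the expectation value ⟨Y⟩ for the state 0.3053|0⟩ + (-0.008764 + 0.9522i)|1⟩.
0.5814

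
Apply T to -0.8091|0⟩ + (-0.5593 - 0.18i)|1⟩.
-0.8091|0⟩ + (-0.2682 - 0.5228i)|1⟩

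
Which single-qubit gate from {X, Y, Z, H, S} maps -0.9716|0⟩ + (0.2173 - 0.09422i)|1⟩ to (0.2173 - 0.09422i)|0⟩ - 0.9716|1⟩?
X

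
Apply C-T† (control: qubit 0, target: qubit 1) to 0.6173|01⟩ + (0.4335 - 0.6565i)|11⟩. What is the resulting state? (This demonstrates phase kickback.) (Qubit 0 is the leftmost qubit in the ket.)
0.6173|01⟩ + (-0.1577 - 0.7707i)|11⟩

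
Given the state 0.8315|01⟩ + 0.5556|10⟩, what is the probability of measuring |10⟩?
0.3087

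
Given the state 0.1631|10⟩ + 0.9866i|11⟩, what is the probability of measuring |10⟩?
0.0266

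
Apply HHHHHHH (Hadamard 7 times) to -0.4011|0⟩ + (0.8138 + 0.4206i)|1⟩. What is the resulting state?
(0.2918 + 0.2974i)|0⟩ + (-0.8591 - 0.2974i)|1⟩

H² = I, so H^7 = H: a single Hadamard. With (a, b) = (-0.4011, (0.8138 + 0.4206i)), H gives ((a + b)/√2, (a − b)/√2) = ((0.2918 + 0.2974i), (-0.8591 - 0.2974i)).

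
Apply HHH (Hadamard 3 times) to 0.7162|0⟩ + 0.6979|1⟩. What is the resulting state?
0.9999|0⟩ + 0.01294|1⟩

H² = I, so H^3 = H: a single Hadamard. With (a, b) = (0.7162, 0.6979), H gives ((a + b)/√2, (a − b)/√2) = (0.9999, 0.01294).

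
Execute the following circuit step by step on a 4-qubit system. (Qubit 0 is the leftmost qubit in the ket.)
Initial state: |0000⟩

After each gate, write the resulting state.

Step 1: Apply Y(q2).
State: i|0010⟩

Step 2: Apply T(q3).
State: i|0010⟩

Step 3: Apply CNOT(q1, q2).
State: i|0010⟩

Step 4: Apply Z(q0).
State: i|0010⟩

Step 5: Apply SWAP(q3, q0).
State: i|0010⟩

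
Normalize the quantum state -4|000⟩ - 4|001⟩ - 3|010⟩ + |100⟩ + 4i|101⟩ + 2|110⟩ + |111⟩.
-0.504|000⟩ - 0.504|001⟩ - 1/√7|010⟩ + 0.126|100⟩ + 0.504i|101⟩ + 0.252|110⟩ + 0.126|111⟩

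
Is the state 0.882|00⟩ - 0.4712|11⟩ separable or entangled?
Entangled

Writing the state as a|00⟩ + b|01⟩ + c|10⟩ + d|11⟩, it is a product state iff ad − bc = 0.
Here (a, b, c, d) = (0.882, 0, 0, -0.4712): ad − bc = (0.882)(-0.4712) − (0)(0) = -0.4156 ≠ 0, so the state is entangled.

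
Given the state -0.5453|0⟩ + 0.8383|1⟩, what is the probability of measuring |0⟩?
0.2974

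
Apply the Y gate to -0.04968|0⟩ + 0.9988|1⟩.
-0.9988i|0⟩ - 0.04968i|1⟩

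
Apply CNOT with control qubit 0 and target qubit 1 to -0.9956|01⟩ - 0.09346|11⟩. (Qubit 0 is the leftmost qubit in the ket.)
-0.9956|01⟩ - 0.09346|10⟩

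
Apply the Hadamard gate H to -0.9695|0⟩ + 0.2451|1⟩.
-0.5122|0⟩ - 0.8589|1⟩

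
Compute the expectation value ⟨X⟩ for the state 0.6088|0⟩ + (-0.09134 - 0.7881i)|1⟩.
-0.1112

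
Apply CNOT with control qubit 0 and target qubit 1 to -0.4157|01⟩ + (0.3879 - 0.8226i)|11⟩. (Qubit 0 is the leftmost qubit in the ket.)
-0.4157|01⟩ + (0.3879 - 0.8226i)|10⟩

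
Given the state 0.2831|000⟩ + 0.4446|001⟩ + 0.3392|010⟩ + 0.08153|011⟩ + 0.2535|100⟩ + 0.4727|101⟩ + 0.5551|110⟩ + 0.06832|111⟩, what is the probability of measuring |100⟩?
0.06426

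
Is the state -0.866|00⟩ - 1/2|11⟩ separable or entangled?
Entangled

Writing the state as a|00⟩ + b|01⟩ + c|10⟩ + d|11⟩, it is a product state iff ad − bc = 0.
Here (a, b, c, d) = (-0.866, 0, 0, -1/2): ad − bc = (-0.866)(-1/2) − (0)(0) = 0.433 ≠ 0, so the state is entangled.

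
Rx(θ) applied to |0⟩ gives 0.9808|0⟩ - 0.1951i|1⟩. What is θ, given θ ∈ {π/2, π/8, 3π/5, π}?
π/8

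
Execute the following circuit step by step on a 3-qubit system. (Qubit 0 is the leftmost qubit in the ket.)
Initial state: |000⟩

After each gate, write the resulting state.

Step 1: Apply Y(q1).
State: i|010⟩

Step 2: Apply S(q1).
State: -|010⟩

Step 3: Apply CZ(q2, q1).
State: -|010⟩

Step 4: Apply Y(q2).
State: -i|011⟩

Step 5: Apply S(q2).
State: |011⟩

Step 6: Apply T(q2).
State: (1/√2 + (1/√2)i)|011⟩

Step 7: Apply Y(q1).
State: (1/√2 - (1/√2)i)|001⟩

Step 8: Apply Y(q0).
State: (1/√2 + (1/√2)i)|101⟩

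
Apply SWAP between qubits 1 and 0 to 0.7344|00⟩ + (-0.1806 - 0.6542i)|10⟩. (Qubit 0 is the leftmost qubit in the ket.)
0.7344|00⟩ + (-0.1806 - 0.6542i)|01⟩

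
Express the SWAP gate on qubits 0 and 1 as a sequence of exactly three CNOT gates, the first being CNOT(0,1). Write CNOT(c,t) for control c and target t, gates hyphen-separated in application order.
CNOT(0,1)-CNOT(1,0)-CNOT(0,1)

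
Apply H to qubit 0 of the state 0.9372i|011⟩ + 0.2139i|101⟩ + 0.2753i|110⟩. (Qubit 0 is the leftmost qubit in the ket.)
0.1513i|001⟩ + 0.1947i|010⟩ + 0.6627i|011⟩ - 0.1513i|101⟩ - 0.1947i|110⟩ + 0.6627i|111⟩

H on qubit 0 mixes each pair of kets that differ only in qubit 0: amplitudes (a, b) of (|…0…⟩, |…1…⟩) become ((a + b)/√2, (a − b)/√2). Kets absent from the input have amplitude 0.
(|001⟩, |101⟩): (a, b) = (0, 0.2139i) → (0.1513i, -0.1513i)
(|010⟩, |110⟩): (a, b) = (0, 0.2753i) → (0.1947i, -0.1947i)
(|011⟩, |111⟩): (a, b) = (0.9372i, 0) → (0.6627i, 0.6627i)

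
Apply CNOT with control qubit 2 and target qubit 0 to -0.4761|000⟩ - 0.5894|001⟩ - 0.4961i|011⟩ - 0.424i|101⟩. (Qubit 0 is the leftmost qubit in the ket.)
-0.4761|000⟩ - 0.424i|001⟩ - 0.5894|101⟩ - 0.4961i|111⟩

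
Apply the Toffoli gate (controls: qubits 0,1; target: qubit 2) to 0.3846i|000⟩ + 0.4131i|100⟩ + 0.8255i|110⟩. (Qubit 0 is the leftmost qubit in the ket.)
0.3846i|000⟩ + 0.4131i|100⟩ + 0.8255i|111⟩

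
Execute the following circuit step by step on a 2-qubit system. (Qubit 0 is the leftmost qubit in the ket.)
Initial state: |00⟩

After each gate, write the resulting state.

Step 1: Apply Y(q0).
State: i|10⟩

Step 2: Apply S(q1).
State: i|10⟩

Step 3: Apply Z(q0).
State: -i|10⟩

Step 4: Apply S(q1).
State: -i|10⟩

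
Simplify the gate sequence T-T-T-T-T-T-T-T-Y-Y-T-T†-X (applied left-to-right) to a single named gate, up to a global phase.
X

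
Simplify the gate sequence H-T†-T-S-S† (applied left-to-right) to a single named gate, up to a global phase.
H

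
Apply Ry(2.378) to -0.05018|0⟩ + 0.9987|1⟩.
-0.9455|0⟩ + 0.3255|1⟩

Ry(2.378) = [[cos(θ/2), −sin(θ/2)], [sin(θ/2), cos(θ/2)]]; θ = 2.378, cos(θ/2) ≈ 0.372588, sin(θ/2) ≈ 0.927997.
With a = amp(|0⟩) = -0.05018 and b = amp(|1⟩) = 0.9987:
new amp(|0⟩) = (0.372588)·a + (-0.927997)·b = -0.9455
new amp(|1⟩) = (0.927997)·a + (0.372588)·b = 0.3255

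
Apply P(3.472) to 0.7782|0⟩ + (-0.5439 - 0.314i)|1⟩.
0.7782|0⟩ + (0.4126 + 0.4735i)|1⟩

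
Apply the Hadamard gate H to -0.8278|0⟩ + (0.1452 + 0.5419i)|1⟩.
(-0.4827 + 0.3832i)|0⟩ + (-0.688 - 0.3832i)|1⟩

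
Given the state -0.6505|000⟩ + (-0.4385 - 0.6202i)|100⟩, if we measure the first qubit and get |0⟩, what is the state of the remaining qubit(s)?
-|00⟩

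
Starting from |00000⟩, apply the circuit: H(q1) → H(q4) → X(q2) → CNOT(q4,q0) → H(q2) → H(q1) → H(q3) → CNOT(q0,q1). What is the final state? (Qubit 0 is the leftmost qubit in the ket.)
1/√8|00000⟩ + 1/√8|00010⟩ - 1/√8|00100⟩ - 1/√8|00110⟩ + 1/√8|11001⟩ + 1/√8|11011⟩ - 1/√8|11101⟩ - 1/√8|11111⟩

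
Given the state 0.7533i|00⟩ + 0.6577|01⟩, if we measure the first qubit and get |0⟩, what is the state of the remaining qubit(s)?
0.7533i|0⟩ + 0.6577|1⟩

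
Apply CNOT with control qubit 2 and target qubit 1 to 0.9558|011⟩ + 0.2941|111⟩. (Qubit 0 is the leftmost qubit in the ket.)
0.9558|001⟩ + 0.2941|101⟩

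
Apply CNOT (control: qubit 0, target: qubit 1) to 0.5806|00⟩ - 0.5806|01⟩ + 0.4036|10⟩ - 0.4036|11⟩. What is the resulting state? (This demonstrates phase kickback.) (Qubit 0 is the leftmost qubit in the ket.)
0.5806|00⟩ - 0.5806|01⟩ - 0.4036|10⟩ + 0.4036|11⟩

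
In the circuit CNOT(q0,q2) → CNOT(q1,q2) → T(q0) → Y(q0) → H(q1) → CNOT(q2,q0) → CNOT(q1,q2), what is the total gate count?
7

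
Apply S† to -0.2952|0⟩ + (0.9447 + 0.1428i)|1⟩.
-0.2952|0⟩ + (0.1428 - 0.9447i)|1⟩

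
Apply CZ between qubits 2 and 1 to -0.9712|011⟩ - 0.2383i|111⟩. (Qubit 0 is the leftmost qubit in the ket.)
0.9712|011⟩ + 0.2383i|111⟩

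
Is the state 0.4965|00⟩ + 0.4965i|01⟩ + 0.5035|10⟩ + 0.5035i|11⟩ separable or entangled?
Separable

Writing the state as a|00⟩ + b|01⟩ + c|10⟩ + d|11⟩, it is a product state iff ad − bc = 0.
Here (a, b, c, d) = (0.4965, 0.4965i, 0.5035, 0.5035i): ad − bc = (0.4965)(0.5035i) − (0.4965i)(0.5035) = 0, so the state is separable.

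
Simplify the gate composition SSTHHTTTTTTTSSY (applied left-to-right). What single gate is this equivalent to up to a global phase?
Y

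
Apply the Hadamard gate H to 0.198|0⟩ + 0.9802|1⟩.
0.8331|0⟩ - 0.5531|1⟩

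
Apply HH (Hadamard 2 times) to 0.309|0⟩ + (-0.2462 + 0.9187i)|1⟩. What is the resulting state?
0.309|0⟩ + (-0.2462 + 0.9187i)|1⟩

H² = I, so an even number of Hadamards cancels: H^2 = I and the state is unchanged.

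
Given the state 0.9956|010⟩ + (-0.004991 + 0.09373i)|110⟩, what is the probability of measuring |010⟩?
0.9912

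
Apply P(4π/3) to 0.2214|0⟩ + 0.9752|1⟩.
0.2214|0⟩ + (-0.4876 - 0.8445i)|1⟩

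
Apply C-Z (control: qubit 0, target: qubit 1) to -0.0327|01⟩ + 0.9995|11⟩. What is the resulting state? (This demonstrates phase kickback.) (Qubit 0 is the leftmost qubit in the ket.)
-0.0327|01⟩ - 0.9995|11⟩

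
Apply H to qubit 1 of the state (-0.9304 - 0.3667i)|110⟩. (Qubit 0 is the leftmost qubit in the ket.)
(-0.6579 - 0.2593i)|100⟩ + (0.6579 + 0.2593i)|110⟩

H on qubit 1 mixes each pair of kets that differ only in qubit 1: amplitudes (a, b) of (|…0…⟩, |…1…⟩) become ((a + b)/√2, (a − b)/√2). Kets absent from the input have amplitude 0.
(|100⟩, |110⟩): (a, b) = (0, (-0.9304 - 0.3667i)) → ((-0.6579 - 0.2593i), (0.6579 + 0.2593i))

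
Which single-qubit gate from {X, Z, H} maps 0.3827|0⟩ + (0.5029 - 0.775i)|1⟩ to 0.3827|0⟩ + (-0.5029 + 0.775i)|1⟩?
Z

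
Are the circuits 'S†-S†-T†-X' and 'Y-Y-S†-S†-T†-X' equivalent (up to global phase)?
Yes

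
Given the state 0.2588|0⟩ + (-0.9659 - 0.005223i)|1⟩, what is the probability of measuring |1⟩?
0.933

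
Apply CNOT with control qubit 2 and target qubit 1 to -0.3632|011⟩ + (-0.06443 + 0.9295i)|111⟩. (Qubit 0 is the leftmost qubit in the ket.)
-0.3632|001⟩ + (-0.06443 + 0.9295i)|101⟩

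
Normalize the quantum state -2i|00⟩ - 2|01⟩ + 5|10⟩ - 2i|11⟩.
-0.3288i|00⟩ - 0.3288|01⟩ + 0.822|10⟩ - 0.3288i|11⟩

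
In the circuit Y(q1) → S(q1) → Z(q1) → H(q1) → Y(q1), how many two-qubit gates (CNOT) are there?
0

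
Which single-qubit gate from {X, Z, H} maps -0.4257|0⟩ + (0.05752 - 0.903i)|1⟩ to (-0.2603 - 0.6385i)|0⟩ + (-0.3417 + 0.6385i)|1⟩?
H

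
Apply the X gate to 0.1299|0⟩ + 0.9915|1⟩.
0.9915|0⟩ + 0.1299|1⟩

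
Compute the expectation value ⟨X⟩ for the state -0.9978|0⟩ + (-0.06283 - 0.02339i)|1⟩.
0.1254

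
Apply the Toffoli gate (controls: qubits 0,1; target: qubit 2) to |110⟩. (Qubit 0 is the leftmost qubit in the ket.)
|111⟩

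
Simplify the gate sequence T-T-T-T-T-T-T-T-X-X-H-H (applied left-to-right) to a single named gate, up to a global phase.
I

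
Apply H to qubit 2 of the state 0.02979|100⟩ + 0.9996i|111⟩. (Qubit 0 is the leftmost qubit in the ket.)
0.02106|100⟩ + 0.02106|101⟩ + 0.7068i|110⟩ - 0.7068i|111⟩

H on qubit 2 mixes each pair of kets that differ only in qubit 2: amplitudes (a, b) of (|…0…⟩, |…1…⟩) become ((a + b)/√2, (a − b)/√2). Kets absent from the input have amplitude 0.
(|100⟩, |101⟩): (a, b) = (0.02979, 0) → (0.02106, 0.02106)
(|110⟩, |111⟩): (a, b) = (0, 0.9996i) → (0.7068i, -0.7068i)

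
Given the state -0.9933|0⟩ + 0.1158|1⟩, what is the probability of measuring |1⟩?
0.01341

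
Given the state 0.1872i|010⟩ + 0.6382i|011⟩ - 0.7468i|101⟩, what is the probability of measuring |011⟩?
0.4073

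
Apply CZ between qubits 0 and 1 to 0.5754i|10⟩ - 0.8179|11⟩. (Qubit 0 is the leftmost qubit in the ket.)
0.5754i|10⟩ + 0.8179|11⟩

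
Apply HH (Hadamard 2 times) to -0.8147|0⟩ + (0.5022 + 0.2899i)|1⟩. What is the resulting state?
-0.8147|0⟩ + (0.5022 + 0.2899i)|1⟩

H² = I, so an even number of Hadamards cancels: H^2 = I and the state is unchanged.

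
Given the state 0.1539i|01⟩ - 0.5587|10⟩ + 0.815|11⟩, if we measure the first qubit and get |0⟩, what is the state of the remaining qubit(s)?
i|1⟩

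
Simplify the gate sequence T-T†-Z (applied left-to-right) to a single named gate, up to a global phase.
Z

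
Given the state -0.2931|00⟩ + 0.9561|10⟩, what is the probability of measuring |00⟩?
0.08591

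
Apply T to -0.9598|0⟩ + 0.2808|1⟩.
-0.9598|0⟩ + (0.1986 + 0.1986i)|1⟩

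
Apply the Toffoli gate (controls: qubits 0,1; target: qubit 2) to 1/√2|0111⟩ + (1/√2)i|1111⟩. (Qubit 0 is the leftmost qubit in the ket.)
1/√2|0111⟩ + (1/√2)i|1101⟩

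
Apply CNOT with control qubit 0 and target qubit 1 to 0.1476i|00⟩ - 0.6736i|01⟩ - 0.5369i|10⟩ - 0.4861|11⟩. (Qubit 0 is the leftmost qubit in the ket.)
0.1476i|00⟩ - 0.6736i|01⟩ - 0.4861|10⟩ - 0.5369i|11⟩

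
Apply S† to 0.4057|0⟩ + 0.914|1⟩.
0.4057|0⟩ - 0.914i|1⟩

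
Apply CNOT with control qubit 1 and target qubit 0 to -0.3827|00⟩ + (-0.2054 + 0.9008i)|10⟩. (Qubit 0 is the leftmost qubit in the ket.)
-0.3827|00⟩ + (-0.2054 + 0.9008i)|10⟩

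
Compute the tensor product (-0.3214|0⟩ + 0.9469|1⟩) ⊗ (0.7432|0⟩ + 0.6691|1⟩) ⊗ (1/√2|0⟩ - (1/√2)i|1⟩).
-0.1689|000⟩ + 0.1689i|001⟩ - 0.1521|010⟩ + 0.1521i|011⟩ + 0.4976|100⟩ - 0.4976i|101⟩ + 0.448|110⟩ - 0.448i|111⟩

amp(|b₁b₂…⟩) = product of the factor amplitudes for bits b₁, b₂, …; only kets whose every factor amplitude is nonzero survive.
|000⟩: (-0.3214)(0.7432)(1/√2) = -0.1689
|001⟩: (-0.3214)(0.7432)(-(1/√2)i) = 0.1689i
|010⟩: (-0.3214)(0.6691)(1/√2) = -0.1521
|011⟩: (-0.3214)(0.6691)(-(1/√2)i) = 0.1521i
|100⟩: (0.9469)(0.7432)(1/√2) = 0.4976
|101⟩: (0.9469)(0.7432)(-(1/√2)i) = -0.4976i
|110⟩: (0.9469)(0.6691)(1/√2) = 0.448
|111⟩: (0.9469)(0.6691)(-(1/√2)i) = -0.448i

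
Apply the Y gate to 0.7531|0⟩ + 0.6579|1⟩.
-0.6579i|0⟩ + 0.7531i|1⟩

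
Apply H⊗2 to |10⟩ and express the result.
1/2|00⟩ + 1/2|01⟩ - 1/2|10⟩ - 1/2|11⟩

H⊗2 gives amp(|y⟩) = (1/2) Σ_x (−1)^(x·y) amp(|x⟩), where x·y is the number of positions in which both x and y have a 1.
|00⟩: (1)/2 = 1/2
|01⟩: (1)/2 = 1/2
|10⟩: (-1)/2 = -1/2
|11⟩: (-1)/2 = -1/2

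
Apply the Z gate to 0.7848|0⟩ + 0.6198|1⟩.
0.7848|0⟩ - 0.6198|1⟩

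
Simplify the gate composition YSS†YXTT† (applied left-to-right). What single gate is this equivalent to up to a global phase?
X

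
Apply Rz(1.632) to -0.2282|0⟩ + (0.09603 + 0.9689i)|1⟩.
(-0.1563 + 0.1662i)|0⟩ + (-0.64 + 0.7338i)|1⟩

Rz(1.632) = [[e^(−iθ/2), 0], [0, e^(iθ/2)]] with e^(±iθ/2) = cos(θ/2) ± i·sin(θ/2); θ = 1.632, cos(θ/2) ≈ 0.68514, sin(θ/2) ≈ 0.728411.
With a = amp(|0⟩) = -0.2282 and b = amp(|1⟩) = (0.09603 + 0.9689i):
new amp(|0⟩) = (0.68514 - 0.728411i)·a = (-0.1563 + 0.1662i)
new amp(|1⟩) = (0.68514 + 0.728411i)·b = (-0.64 + 0.7338i)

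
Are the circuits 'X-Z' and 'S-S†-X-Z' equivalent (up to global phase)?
Yes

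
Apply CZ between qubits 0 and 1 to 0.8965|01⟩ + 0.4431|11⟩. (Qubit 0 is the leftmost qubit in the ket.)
0.8965|01⟩ - 0.4431|11⟩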